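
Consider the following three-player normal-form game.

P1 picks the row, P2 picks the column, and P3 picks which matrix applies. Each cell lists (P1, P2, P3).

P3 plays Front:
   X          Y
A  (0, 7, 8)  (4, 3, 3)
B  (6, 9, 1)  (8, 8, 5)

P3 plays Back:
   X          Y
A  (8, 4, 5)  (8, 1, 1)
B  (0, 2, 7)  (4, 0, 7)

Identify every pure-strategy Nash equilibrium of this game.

No pure-strategy Nash equilibrium.

(A, X, Front): P1 can switch to B (0 → 6). Not NE.
(A, X, Back): P3 can switch to Front (5 → 8). Not NE.
(A, Y, Front): P1 can switch to B (4 → 8). Not NE.
(A, Y, Back): P2 can switch to X (1 → 4). Not NE.
(B, X, Front): P3 can switch to Back (1 → 7). Not NE.
(B, X, Back): P1 can switch to A (0 → 8). Not NE.
(The remaining 2 profiles each have a profitable deviation by the same check.)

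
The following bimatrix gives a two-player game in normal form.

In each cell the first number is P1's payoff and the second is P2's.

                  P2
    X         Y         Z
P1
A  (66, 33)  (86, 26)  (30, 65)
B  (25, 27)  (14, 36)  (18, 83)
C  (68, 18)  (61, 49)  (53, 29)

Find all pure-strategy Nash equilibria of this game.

none

P1 against X: payoffs 66, 25, 68 → best response C.
P1 against Y: payoffs 86, 14, 61 → best response A.
P1 against Z: payoffs 30, 18, 53 → best response C.
P2 against A: payoffs 33, 26, 65 → best response Z.
P2 against B: payoffs 27, 36, 83 → best response Z.
P2 against C: payoffs 18, 49, 29 → best response Y.
No profile is a mutual best response for all players.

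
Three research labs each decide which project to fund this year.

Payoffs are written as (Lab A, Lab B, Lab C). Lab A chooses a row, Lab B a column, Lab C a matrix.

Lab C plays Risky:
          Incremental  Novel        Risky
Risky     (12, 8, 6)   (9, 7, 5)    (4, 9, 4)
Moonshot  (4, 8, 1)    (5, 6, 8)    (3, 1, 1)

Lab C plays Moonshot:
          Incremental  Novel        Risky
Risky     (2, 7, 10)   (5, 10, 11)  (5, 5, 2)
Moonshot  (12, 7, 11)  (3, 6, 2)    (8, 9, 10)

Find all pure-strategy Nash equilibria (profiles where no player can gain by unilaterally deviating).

For each strategy profile, look for a profitable unilateral deviation.
(Risky, Incremental, Risky): Lab B can switch to Risky (8 → 9). Not NE.
(Risky, Incremental, Moonshot): Lab A can switch to Moonshot (2 → 12). Not NE.
(Risky, Novel, Risky): Lab B can switch to Incremental (7 → 8). Not NE.
(Risky, Novel, Moonshot): Lab A gets 5, best alternative 3; Lab B gets 10, best alternative 7; Lab C gets 11, best alternative 5. No profitable deviation — NE.
(Risky, Risky, Risky): Lab A gets 4, best alternative 3; Lab B gets 9, best alternative 8; Lab C gets 4, best alternative 2. No profitable deviation — NE.
(Risky, Risky, Moonshot): Lab A can switch to Moonshot (5 → 8). Not NE.
(Moonshot, Incremental, Risky): Lab A can switch to Risky (4 → 12). Not NE.
(Moonshot, Incremental, Moonshot): Lab B can switch to Risky (7 → 9). Not NE.
(Moonshot, Novel, Risky): Lab A can switch to Risky (5 → 9). Not NE.
(Moonshot, Novel, Moonshot): Lab A can switch to Risky (3 → 5). Not NE.
(Moonshot, Risky, Risky): Lab A can switch to Risky (3 → 4). Not NE.
(Moonshot, Risky, Moonshot): Lab A gets 8, best alternative 5; Lab B gets 9, best alternative 7; Lab C gets 10, best alternative 1. No profitable deviation — NE.

Pure-strategy Nash equilibria: (Risky, Novel, Moonshot); (Risky, Risky, Risky); (Moonshot, Risky, Moonshot)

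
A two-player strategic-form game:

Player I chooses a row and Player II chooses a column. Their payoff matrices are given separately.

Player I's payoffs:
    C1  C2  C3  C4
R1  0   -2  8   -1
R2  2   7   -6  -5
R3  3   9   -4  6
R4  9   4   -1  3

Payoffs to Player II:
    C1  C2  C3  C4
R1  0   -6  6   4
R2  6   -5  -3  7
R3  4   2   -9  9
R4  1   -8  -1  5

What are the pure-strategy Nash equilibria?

(R1, C3); (R3, C4)

(R1, C1): Player I can switch to R2 (0 → 2). Not NE.
(R1, C2): Player I can switch to R2 (-2 → 7). Not NE.
(R1, C3): Player I gets 8, best alternative -1; Player II gets 6, best alternative 4. No profitable deviation — NE.
(R1, C4): Player I can switch to R3 (-1 → 6). Not NE.
(R2, C1): Player I can switch to R3 (2 → 3). Not NE.
(R2, C2): Player I can switch to R3 (7 → 9). Not NE.
(R2, C3): Player I can switch to R1 (-6 → 8). Not NE.
(R2, C4): Player I can switch to R1 (-5 → -1). Not NE.
(R3, C1): Player I can switch to R4 (3 → 9). Not NE.
(R3, C4): Player I gets 6, best alternative 3; Player II gets 9, best alternative 4. No profitable deviation — NE.
(The remaining 6 profiles each have a profitable deviation by the same check.)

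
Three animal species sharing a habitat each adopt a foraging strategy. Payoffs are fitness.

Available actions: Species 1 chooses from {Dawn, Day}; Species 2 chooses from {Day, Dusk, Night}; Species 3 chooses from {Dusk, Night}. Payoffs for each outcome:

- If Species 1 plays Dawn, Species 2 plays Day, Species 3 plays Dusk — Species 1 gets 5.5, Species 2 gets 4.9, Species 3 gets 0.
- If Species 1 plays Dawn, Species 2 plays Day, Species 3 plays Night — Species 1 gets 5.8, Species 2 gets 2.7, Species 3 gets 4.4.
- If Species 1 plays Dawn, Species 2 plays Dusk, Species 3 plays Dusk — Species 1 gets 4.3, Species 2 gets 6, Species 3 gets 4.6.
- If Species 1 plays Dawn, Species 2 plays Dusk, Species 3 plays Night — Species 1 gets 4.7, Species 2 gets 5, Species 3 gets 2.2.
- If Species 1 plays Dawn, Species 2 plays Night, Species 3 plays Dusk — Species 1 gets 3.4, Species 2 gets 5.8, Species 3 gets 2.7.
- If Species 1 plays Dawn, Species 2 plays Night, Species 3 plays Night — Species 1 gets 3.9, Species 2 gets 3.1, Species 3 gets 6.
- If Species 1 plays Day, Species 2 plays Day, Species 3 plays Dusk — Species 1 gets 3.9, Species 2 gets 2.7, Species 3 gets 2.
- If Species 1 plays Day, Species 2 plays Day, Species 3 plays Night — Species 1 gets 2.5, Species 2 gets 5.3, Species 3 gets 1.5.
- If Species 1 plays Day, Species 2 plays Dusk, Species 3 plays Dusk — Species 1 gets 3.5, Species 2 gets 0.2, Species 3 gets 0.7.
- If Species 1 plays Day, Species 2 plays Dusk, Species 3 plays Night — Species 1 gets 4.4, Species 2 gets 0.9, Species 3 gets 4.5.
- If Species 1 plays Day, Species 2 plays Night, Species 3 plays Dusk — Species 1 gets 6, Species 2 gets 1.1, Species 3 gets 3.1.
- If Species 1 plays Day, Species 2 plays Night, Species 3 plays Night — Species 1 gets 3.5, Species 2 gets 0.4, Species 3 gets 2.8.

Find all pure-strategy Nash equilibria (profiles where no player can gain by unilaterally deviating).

For each player, find the best response to each opponent profile; mutual best responses are the pure NE.
Species 1 against (Day, Dusk): payoffs 5.5, 3.9 → best response Dawn.
Species 1 against (Day, Night): payoffs 5.8, 2.5 → best response Dawn.
Species 1 against (Dusk, Dusk): payoffs 4.3, 3.5 → best response Dawn.
Species 1 against (Dusk, Night): payoffs 4.7, 4.4 → best response Dawn.
Species 1 against (Night, Dusk): payoffs 3.4, 6 → best response Day.
Species 1 against (Night, Night): payoffs 3.9, 3.5 → best response Dawn.
Species 2 against (Dawn, Dusk): payoffs 4.9, 6, 5.8 → best response Dusk.
Species 2 against (Dawn, Night): payoffs 2.7, 5, 3.1 → best response Dusk.
Species 2 against (Day, Dusk): payoffs 2.7, 0.2, 1.1 → best response Day.
Species 2 against (Day, Night): payoffs 5.3, 0.9, 0.4 → best response Day.
Species 3 against (Dawn, Day): payoffs 0, 4.4 → best response Night.
Species 3 against (Dawn, Dusk): payoffs 4.6, 2.2 → best response Dusk.
Species 3 against (Dawn, Night): payoffs 2.7, 6 → best response Night.
Species 3 against (Day, Day): payoffs 2, 1.5 → best response Dusk.
Species 3 against (Day, Dusk): payoffs 0.7, 4.5 → best response Night.
Species 3 against (Day, Night): payoffs 3.1, 2.8 → best response Dusk.
Mutual best responses: (Dawn, Dusk, Dusk).

Pure NE: (Dawn, Dusk, Dusk)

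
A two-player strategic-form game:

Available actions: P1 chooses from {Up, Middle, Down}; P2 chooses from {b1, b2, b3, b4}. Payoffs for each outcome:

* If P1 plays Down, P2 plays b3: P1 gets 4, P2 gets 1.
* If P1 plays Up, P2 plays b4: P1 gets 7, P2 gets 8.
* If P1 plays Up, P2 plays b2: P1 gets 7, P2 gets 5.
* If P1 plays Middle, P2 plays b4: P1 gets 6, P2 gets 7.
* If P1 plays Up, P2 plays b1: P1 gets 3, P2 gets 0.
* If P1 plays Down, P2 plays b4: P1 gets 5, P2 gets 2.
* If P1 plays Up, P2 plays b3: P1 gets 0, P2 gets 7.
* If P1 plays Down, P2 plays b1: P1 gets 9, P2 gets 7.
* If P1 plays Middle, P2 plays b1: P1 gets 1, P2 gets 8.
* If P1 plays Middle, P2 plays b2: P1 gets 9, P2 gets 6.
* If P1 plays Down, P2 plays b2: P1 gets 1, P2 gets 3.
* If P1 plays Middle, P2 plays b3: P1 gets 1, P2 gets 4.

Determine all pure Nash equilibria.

P1 against b1: payoffs 3, 1, 9 → best response Down.
P1 against b2: payoffs 7, 9, 1 → best response Middle.
P1 against b3: payoffs 0, 1, 4 → best response Down.
P1 against b4: payoffs 7, 6, 5 → best response Up.
P2 against Up: payoffs 0, 5, 7, 8 → best response b4.
P2 against Middle: payoffs 8, 6, 4, 7 → best response b1.
P2 against Down: payoffs 7, 3, 1, 2 → best response b1.
Mutual best responses: (Up, b4); (Down, b1).

Pure-strategy Nash equilibria: (Up, b4); (Down, b1)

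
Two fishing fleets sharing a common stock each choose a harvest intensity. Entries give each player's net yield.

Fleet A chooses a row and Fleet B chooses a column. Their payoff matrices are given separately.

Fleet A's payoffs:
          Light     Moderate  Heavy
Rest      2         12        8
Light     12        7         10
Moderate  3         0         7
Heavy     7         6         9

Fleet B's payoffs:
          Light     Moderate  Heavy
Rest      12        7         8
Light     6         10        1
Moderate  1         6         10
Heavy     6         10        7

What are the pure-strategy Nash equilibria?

Fleet A against Light: payoffs 2, 12, 3, 7 → best response Light.
Fleet A against Moderate: payoffs 12, 7, 0, 6 → best response Rest.
Fleet A against Heavy: payoffs 8, 10, 7, 9 → best response Light.
Fleet B against Rest: payoffs 12, 7, 8 → best response Light.
Fleet B against Light: payoffs 6, 10, 1 → best response Moderate.
Fleet B against Moderate: payoffs 1, 6, 10 → best response Heavy.
Fleet B against Heavy: payoffs 6, 10, 7 → best response Moderate.
No profile is a mutual best response for all players.

This game has no pure Nash equilibrium.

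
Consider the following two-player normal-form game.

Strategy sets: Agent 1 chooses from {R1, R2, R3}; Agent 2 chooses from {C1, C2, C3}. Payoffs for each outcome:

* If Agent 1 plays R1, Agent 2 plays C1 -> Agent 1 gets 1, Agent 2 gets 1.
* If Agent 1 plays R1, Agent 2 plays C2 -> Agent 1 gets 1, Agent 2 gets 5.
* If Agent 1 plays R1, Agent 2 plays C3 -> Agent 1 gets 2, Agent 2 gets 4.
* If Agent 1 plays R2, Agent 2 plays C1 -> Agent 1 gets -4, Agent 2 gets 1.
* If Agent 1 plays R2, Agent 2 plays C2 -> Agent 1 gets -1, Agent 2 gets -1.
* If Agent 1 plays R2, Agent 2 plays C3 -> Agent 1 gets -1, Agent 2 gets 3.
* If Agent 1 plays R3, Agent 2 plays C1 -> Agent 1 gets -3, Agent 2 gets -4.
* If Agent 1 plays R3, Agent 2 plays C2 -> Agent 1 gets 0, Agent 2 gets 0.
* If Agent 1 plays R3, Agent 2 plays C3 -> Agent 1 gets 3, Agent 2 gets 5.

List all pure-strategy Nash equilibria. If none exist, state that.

Agent 1 against C1: payoffs 1, -4, -3 → best response R1.
Agent 1 against C2: payoffs 1, -1, 0 → best response R1.
Agent 1 against C3: payoffs 2, -1, 3 → best response R3.
Agent 2 against R1: payoffs 1, 5, 4 → best response C2.
Agent 2 against R2: payoffs 1, -1, 3 → best response C3.
Agent 2 against R3: payoffs -4, 0, 5 → best response C3.
Mutual best responses: (R1, C2); (R3, C3).

The pure Nash equilibria are (R1, C2) and (R3, C3).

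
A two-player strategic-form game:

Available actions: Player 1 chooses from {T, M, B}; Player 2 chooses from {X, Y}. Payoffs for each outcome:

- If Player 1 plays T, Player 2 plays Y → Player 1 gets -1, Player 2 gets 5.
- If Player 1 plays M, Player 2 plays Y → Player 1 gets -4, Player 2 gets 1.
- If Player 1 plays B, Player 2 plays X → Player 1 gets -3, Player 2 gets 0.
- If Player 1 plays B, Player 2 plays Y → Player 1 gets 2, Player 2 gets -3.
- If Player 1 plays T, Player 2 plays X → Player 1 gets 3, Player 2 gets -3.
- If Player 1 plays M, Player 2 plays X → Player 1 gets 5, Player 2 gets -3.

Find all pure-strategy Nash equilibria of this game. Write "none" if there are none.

This game has no pure Nash equilibrium.

(T, X): Player 1 can switch to M (3 → 5). Not NE.
(T, Y): Player 1 can switch to B (-1 → 2). Not NE.
(M, X): Player 2 can switch to Y (-3 → 1). Not NE.
(M, Y): Player 1 can switch to T (-4 → -1). Not NE.
(B, X): Player 1 can switch to T (-3 → 3). Not NE.
(B, Y): Player 2 can switch to X (-3 → 0). Not NE.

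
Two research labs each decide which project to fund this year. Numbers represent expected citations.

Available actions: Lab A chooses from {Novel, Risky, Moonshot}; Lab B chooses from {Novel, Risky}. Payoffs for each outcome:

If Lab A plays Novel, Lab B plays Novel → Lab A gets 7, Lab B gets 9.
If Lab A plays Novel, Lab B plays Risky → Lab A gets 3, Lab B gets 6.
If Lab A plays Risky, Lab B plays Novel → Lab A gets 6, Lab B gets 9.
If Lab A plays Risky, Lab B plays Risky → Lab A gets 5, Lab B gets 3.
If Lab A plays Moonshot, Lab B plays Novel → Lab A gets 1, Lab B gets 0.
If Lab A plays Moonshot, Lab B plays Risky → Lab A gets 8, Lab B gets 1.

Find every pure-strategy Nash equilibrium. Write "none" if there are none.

(Novel, Novel): Lab A gets 7, best alternative 6; Lab B gets 9, best alternative 6. No profitable deviation — NE.
(Novel, Risky): Lab A can switch to Risky (3 → 5). Not NE.
(Risky, Novel): Lab A can switch to Novel (6 → 7). Not NE.
(Risky, Risky): Lab A can switch to Moonshot (5 → 8). Not NE.
(Moonshot, Novel): Lab A can switch to Novel (1 → 7). Not NE.
(Moonshot, Risky): Lab A gets 8, best alternative 5; Lab B gets 1, best alternative 0. No profitable deviation — NE.

The pure Nash equilibria are (Novel, Novel) and (Moonshot, Risky).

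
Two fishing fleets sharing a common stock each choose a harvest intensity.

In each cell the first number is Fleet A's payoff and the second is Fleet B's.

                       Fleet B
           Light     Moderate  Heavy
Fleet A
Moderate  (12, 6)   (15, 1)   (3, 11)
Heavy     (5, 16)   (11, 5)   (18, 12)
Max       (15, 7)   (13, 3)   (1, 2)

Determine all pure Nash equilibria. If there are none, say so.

Check each profile: it is a Nash equilibrium iff no player can strictly gain by switching unilaterally.
(Moderate, Light): Fleet A can switch to Max (12 → 15). Not NE.
(Moderate, Moderate): Fleet B can switch to Light (1 → 6). Not NE.
(Moderate, Heavy): Fleet A can switch to Heavy (3 → 18). Not NE.
(Heavy, Light): Fleet A can switch to Moderate (5 → 12). Not NE.
(Heavy, Moderate): Fleet A can switch to Moderate (11 → 15). Not NE.
(Heavy, Heavy): Fleet B can switch to Light (12 → 16). Not NE.
(Max, Light): Fleet A gets 15, best alternative 12; Fleet B gets 7, best alternative 3. No profitable deviation — NE.
(Max, Moderate): Fleet A can switch to Moderate (13 → 15). Not NE.
(Max, Heavy): Fleet A can switch to Moderate (1 → 3). Not NE.

(Max, Light)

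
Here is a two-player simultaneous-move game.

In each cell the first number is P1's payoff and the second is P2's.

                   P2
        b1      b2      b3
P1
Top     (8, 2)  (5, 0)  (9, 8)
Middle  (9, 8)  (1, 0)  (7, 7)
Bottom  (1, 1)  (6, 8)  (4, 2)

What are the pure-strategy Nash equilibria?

P1 against b1: payoffs 8, 9, 1 → best response Middle.
P1 against b2: payoffs 5, 1, 6 → best response Bottom.
P1 against b3: payoffs 9, 7, 4 → best response Top.
P2 against Top: payoffs 2, 0, 8 → best response b3.
P2 against Middle: payoffs 8, 0, 7 → best response b1.
P2 against Bottom: payoffs 1, 8, 2 → best response b2.
Mutual best responses: (Top, b3); (Middle, b1); (Bottom, b2).

(Top, b3) and (Middle, b1) and (Bottom, b2)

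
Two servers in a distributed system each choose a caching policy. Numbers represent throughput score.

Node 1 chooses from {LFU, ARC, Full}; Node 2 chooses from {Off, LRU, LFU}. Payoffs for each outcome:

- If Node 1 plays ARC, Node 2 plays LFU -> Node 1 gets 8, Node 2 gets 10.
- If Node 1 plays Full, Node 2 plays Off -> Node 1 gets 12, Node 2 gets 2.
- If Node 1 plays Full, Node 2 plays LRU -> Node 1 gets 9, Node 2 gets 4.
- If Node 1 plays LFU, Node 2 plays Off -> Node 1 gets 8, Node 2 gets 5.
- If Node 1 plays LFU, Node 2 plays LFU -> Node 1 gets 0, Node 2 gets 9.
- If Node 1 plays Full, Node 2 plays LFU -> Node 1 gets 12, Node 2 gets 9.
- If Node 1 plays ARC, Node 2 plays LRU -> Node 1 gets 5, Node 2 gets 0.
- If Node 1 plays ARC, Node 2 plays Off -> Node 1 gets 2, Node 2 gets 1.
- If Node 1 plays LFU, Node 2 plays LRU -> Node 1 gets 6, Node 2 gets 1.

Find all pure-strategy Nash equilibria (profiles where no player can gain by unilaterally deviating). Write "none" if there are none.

(LFU, Off): Node 1 can switch to Full (8 → 12). Not NE.
(LFU, LRU): Node 1 can switch to Full (6 → 9). Not NE.
(LFU, LFU): Node 1 can switch to ARC (0 → 8). Not NE.
(ARC, Off): Node 1 can switch to LFU (2 → 8). Not NE.
(ARC, LRU): Node 1 can switch to LFU (5 → 6). Not NE.
(ARC, LFU): Node 1 can switch to Full (8 → 12). Not NE.
(Full, Off): Node 2 can switch to LRU (2 → 4). Not NE.
(Full, LRU): Node 2 can switch to LFU (4 → 9). Not NE.
(Full, LFU): Node 1 gets 12, best alternative 8; Node 2 gets 9, best alternative 4. No profitable deviation — NE.

Pure NE: (Full, LFU)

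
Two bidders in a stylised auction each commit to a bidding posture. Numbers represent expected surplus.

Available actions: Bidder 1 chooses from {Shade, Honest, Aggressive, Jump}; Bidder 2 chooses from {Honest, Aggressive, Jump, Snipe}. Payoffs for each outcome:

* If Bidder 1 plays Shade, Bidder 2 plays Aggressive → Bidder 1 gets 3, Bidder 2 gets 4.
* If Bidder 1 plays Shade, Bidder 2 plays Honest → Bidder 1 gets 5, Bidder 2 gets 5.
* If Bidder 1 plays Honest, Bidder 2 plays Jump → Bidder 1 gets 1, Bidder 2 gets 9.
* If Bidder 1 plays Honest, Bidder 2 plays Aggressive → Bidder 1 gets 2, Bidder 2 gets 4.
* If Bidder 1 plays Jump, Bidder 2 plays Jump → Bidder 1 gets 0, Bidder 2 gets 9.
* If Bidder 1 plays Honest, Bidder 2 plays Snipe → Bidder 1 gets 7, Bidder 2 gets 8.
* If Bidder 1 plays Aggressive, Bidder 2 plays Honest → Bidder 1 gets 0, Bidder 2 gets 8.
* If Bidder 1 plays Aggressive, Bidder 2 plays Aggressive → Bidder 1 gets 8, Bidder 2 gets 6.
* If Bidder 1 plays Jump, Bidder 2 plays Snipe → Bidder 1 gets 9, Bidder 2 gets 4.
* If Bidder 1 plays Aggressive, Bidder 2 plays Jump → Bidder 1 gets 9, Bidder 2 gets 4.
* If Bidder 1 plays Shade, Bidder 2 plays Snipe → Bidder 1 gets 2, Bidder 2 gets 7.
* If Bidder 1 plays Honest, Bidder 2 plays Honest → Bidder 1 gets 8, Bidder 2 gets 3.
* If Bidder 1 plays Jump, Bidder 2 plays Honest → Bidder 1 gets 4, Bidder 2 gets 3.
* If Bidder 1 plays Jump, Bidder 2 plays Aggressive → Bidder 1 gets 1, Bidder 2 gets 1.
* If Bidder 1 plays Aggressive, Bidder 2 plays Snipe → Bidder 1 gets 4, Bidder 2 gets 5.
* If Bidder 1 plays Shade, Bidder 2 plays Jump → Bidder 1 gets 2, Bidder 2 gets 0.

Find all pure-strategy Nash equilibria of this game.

Bidder 1 against Honest: payoffs 5, 8, 0, 4 → best response Honest.
Bidder 1 against Aggressive: payoffs 3, 2, 8, 1 → best response Aggressive.
Bidder 1 against Jump: payoffs 2, 1, 9, 0 → best response Aggressive.
Bidder 1 against Snipe: payoffs 2, 7, 4, 9 → best response Jump.
Bidder 2 against Shade: payoffs 5, 4, 0, 7 → best response Snipe.
Bidder 2 against Honest: payoffs 3, 4, 9, 8 → best response Jump.
Bidder 2 against Aggressive: payoffs 8, 6, 4, 5 → best response Honest.
Bidder 2 against Jump: payoffs 3, 1, 9, 4 → best response Jump.
No profile is a mutual best response for all players.

none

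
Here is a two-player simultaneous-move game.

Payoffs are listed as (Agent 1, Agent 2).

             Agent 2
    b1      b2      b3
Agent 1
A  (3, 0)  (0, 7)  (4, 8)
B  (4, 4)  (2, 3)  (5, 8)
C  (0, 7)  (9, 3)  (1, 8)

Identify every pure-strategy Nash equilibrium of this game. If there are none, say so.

(B, b3)

(A, b1): Agent 1 can switch to B (3 → 4). Not NE.
(A, b2): Agent 1 can switch to B (0 → 2). Not NE.
(A, b3): Agent 1 can switch to B (4 → 5). Not NE.
(B, b1): Agent 2 can switch to b3 (4 → 8). Not NE.
(B, b2): Agent 1 can switch to C (2 → 9). Not NE.
(B, b3): Agent 1 gets 5, best alternative 4; Agent 2 gets 8, best alternative 4. No profitable deviation — NE.
(C, b1): Agent 1 can switch to A (0 → 3). Not NE.
(C, b2): Agent 2 can switch to b1 (3 → 7). Not NE.
(C, b3): Agent 1 can switch to A (1 → 4). Not NE.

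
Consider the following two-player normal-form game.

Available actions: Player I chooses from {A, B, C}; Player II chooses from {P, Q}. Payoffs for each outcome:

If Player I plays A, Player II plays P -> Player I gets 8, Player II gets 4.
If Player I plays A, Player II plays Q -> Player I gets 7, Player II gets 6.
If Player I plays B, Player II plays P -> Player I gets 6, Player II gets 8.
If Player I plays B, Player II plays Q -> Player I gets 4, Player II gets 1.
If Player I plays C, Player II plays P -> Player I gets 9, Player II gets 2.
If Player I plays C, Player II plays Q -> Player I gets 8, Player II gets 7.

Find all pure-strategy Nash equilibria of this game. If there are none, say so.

The unique pure-strategy Nash equilibrium is (C, Q).

Player I against P: payoffs 8, 6, 9 → best response C.
Player I against Q: payoffs 7, 4, 8 → best response C.
Player II against A: payoffs 4, 6 → best response Q.
Player II against B: payoffs 8, 1 → best response P.
Player II against C: payoffs 2, 7 → best response Q.
Mutual best responses: (C, Q).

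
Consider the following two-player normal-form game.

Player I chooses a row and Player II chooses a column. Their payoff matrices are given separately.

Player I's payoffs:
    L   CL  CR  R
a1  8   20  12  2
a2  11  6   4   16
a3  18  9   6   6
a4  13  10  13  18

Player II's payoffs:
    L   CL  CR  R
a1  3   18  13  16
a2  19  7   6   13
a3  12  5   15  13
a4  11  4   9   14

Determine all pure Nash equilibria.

(a1, L): Player I can switch to a2 (8 → 11). Not NE.
(a1, CL): Player I gets 20, best alternative 10; Player II gets 18, best alternative 16. No profitable deviation — NE.
(a1, CR): Player I can switch to a4 (12 → 13). Not NE.
(a1, R): Player I can switch to a2 (2 → 16). Not NE.
(a2, L): Player I can switch to a3 (11 → 18). Not NE.
(a2, CL): Player I can switch to a1 (6 → 20). Not NE.
(a2, CR): Player I can switch to a1 (4 → 12). Not NE.
(a2, R): Player I can switch to a4 (16 → 18). Not NE.
(a3, L): Player II can switch to CR (12 → 15). Not NE.
(a3, CL): Player I can switch to a1 (9 → 20). Not NE.
(a3, CR): Player I can switch to a1 (6 → 12). Not NE.
(a4, R): Player I gets 18, best alternative 16; Player II gets 14, best alternative 11. No profitable deviation — NE.
(The remaining 4 profiles each have a profitable deviation by the same check.)

Pure-strategy Nash equilibria: (a1, CL) and (a4, R)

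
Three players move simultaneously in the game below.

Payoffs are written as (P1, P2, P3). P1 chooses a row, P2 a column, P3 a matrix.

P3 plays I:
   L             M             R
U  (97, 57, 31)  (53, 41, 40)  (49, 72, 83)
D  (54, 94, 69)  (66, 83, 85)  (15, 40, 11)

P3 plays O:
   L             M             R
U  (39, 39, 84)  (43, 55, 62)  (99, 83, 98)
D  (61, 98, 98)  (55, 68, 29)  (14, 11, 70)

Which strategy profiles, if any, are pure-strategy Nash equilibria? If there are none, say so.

Pure-strategy Nash equilibria: (U, R, O) and (D, L, O)

For each player, find the best response to each opponent profile; mutual best responses are the pure NE.
P1 against (L, I): payoffs 97, 54 → best response U.
P1 against (L, O): payoffs 39, 61 → best response D.
P1 against (M, I): payoffs 53, 66 → best response D.
P1 against (M, O): payoffs 43, 55 → best response D.
P1 against (R, I): payoffs 49, 15 → best response U.
P1 against (R, O): payoffs 99, 14 → best response U.
P2 against (U, I): payoffs 57, 41, 72 → best response R.
P2 against (U, O): payoffs 39, 55, 83 → best response R.
P2 against (D, I): payoffs 94, 83, 40 → best response L.
P2 against (D, O): payoffs 98, 68, 11 → best response L.
P3 against (U, L): payoffs 31, 84 → best response O.
P3 against (U, M): payoffs 40, 62 → best response O.
P3 against (U, R): payoffs 83, 98 → best response O.
P3 against (D, L): payoffs 69, 98 → best response O.
P3 against (D, M): payoffs 85, 29 → best response I.
P3 against (D, R): payoffs 11, 70 → best response O.
Mutual best responses: (U, R, O); (D, L, O).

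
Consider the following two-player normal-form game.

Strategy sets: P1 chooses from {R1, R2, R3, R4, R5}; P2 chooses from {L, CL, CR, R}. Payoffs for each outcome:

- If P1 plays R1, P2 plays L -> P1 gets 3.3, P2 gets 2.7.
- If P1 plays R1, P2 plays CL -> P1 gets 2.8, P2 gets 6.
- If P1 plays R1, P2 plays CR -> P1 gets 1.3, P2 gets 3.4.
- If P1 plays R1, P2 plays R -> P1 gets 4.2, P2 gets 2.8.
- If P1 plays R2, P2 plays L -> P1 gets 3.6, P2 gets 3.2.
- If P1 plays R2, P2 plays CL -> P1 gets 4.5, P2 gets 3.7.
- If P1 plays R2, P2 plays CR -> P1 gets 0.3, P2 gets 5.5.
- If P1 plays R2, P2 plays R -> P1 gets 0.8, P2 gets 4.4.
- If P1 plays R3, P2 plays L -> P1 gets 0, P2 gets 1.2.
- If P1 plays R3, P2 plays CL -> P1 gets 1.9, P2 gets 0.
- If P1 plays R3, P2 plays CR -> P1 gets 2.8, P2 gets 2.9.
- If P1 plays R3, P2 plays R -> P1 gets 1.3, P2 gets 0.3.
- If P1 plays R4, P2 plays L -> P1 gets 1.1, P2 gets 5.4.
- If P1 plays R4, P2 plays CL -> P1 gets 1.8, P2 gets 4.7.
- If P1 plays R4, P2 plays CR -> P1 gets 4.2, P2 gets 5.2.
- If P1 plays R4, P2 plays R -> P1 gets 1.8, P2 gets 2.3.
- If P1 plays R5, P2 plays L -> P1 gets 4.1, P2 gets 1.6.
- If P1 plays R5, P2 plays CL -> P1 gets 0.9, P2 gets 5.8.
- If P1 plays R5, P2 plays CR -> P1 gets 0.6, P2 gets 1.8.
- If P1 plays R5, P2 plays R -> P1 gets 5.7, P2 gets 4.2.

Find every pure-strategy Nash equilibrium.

This game has no pure Nash equilibrium.

(R1, L): P1 can switch to R2 (3.3 → 3.6). Not NE.
(R1, CL): P1 can switch to R2 (2.8 → 4.5). Not NE.
(R1, CR): P1 can switch to R3 (1.3 → 2.8). Not NE.
(R1, R): P1 can switch to R5 (4.2 → 5.7). Not NE.
(R2, L): P1 can switch to R5 (3.6 → 4.1). Not NE.
(R2, CL): P2 can switch to CR (3.7 → 5.5). Not NE.
(R2, CR): P1 can switch to R1 (0.3 → 1.3). Not NE.
(R2, R): P1 can switch to R1 (0.8 → 4.2). Not NE.
(The remaining 12 profiles each have a profitable deviation by the same check.)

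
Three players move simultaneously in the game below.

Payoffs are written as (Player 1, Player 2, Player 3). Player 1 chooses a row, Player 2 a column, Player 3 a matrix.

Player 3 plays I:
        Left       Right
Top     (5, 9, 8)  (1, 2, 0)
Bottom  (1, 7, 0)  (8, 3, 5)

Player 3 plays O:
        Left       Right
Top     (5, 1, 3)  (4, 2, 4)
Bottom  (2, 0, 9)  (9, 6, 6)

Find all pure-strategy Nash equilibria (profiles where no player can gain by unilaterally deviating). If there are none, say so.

Pure-strategy Nash equilibria: (Top, Left, I); (Bottom, Right, O)

(Top, Left, I): Player 1 gets 5, best alternative 1; Player 2 gets 9, best alternative 2; Player 3 gets 8, best alternative 3. No profitable deviation — NE.
(Top, Left, O): Player 2 can switch to Right (1 → 2). Not NE.
(Top, Right, I): Player 1 can switch to Bottom (1 → 8). Not NE.
(Top, Right, O): Player 1 can switch to Bottom (4 → 9). Not NE.
(Bottom, Left, I): Player 1 can switch to Top (1 → 5). Not NE.
(Bottom, Left, O): Player 1 can switch to Top (2 → 5). Not NE.
(Bottom, Right, I): Player 2 can switch to Left (3 → 7). Not NE.
(Bottom, Right, O): Player 1 gets 9, best alternative 4; Player 2 gets 6, best alternative 0; Player 3 gets 6, best alternative 5. No profitable deviation — NE.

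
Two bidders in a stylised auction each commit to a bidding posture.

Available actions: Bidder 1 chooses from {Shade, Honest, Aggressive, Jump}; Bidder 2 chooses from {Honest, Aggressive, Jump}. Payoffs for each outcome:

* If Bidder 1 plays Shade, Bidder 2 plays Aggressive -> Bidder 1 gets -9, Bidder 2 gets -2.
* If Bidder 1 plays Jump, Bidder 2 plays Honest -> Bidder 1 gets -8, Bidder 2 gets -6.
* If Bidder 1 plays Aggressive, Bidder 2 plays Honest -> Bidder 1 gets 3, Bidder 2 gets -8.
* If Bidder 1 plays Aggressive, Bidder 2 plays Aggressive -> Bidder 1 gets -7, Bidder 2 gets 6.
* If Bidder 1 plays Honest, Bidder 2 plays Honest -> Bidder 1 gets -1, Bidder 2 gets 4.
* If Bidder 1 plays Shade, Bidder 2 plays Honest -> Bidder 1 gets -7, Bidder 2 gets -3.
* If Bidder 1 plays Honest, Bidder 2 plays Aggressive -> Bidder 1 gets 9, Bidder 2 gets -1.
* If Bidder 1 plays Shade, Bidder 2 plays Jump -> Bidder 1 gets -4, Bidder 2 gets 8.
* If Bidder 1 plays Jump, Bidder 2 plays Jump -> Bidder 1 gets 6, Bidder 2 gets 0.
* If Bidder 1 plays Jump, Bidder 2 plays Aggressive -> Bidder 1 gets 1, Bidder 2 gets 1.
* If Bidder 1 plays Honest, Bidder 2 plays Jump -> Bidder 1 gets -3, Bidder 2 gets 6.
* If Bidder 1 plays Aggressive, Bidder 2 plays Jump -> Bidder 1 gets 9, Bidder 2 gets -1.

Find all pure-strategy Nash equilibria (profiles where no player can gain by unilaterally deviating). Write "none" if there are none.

No pure-strategy Nash equilibrium.

(Shade, Honest): Bidder 1 can switch to Honest (-7 → -1). Not NE.
(Shade, Aggressive): Bidder 1 can switch to Honest (-9 → 9). Not NE.
(Shade, Jump): Bidder 1 can switch to Honest (-4 → -3). Not NE.
(Honest, Honest): Bidder 1 can switch to Aggressive (-1 → 3). Not NE.
(Honest, Aggressive): Bidder 2 can switch to Honest (-1 → 4). Not NE.
(Honest, Jump): Bidder 1 can switch to Aggressive (-3 → 9). Not NE.
(Aggressive, Honest): Bidder 2 can switch to Aggressive (-8 → 6). Not NE.
(Aggressive, Aggressive): Bidder 1 can switch to Honest (-7 → 9). Not NE.
(Aggressive, Jump): Bidder 2 can switch to Aggressive (-1 → 6). Not NE.
(Jump, Honest): Bidder 1 can switch to Shade (-8 → -7). Not NE.
(Jump, Aggressive): Bidder 1 can switch to Honest (1 → 9). Not NE.
(Jump, Jump): Bidder 1 can switch to Aggressive (6 → 9). Not NE.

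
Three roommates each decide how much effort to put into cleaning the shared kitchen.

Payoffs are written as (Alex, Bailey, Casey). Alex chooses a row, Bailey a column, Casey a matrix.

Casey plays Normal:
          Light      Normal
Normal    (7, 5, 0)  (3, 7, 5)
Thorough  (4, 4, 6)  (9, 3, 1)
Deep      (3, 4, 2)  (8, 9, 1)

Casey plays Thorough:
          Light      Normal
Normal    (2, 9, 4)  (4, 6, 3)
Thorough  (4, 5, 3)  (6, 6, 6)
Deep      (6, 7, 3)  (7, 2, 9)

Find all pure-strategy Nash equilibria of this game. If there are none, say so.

(Deep, Light, Thorough)

(Normal, Light, Normal): Bailey can switch to Normal (5 → 7). Not NE.
(Normal, Light, Thorough): Alex can switch to Thorough (2 → 4). Not NE.
(Normal, Normal, Normal): Alex can switch to Thorough (3 → 9). Not NE.
(Normal, Normal, Thorough): Alex can switch to Thorough (4 → 6). Not NE.
(Thorough, Light, Normal): Alex can switch to Normal (4 → 7). Not NE.
(Thorough, Light, Thorough): Alex can switch to Deep (4 → 6). Not NE.
(Thorough, Normal, Normal): Bailey can switch to Light (3 → 4). Not NE.
(Thorough, Normal, Thorough): Alex can switch to Deep (6 → 7). Not NE.
(Deep, Light, Normal): Alex can switch to Normal (3 → 7). Not NE.
(Deep, Light, Thorough): Alex gets 6, best alternative 4; Bailey gets 7, best alternative 2; Casey gets 3, best alternative 2. No profitable deviation — NE.
(Deep, Normal, Normal): Alex can switch to Thorough (8 → 9). Not NE.
(Deep, Normal, Thorough): Bailey can switch to Light (2 → 7). Not NE.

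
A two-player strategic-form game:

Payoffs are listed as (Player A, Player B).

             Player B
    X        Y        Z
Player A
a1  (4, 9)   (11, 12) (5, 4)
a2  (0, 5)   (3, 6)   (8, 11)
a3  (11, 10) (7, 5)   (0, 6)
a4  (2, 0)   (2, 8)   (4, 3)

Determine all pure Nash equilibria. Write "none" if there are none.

The pure Nash equilibria are (a1, Y) and (a2, Z) and (a3, X).

Mark each player's best response to every combination of opponents' strategies; a profile where every player is best-responding is a pure Nash equilibrium.
Player A against X: payoffs 4, 0, 11, 2 → best response a3.
Player A against Y: payoffs 11, 3, 7, 2 → best response a1.
Player A against Z: payoffs 5, 8, 0, 4 → best response a2.
Player B against a1: payoffs 9, 12, 4 → best response Y.
Player B against a2: payoffs 5, 6, 11 → best response Z.
Player B against a3: payoffs 10, 5, 6 → best response X.
Player B against a4: payoffs 0, 8, 3 → best response Y.
Mutual best responses: (a1, Y); (a2, Z); (a3, X).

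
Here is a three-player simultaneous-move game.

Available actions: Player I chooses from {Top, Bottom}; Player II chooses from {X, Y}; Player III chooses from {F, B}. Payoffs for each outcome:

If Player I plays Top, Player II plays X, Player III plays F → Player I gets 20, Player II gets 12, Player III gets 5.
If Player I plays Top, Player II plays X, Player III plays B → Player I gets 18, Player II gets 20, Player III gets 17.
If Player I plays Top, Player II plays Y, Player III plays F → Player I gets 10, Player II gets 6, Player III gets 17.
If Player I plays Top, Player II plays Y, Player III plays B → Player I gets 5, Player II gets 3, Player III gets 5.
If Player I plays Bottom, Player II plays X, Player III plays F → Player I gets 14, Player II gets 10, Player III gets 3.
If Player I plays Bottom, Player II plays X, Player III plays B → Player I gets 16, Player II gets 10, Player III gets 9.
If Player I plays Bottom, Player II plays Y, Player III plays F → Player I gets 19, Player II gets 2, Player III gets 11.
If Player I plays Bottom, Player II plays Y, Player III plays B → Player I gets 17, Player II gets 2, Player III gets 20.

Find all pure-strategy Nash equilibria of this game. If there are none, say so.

For each player, find the best response to each opponent profile; mutual best responses are the pure NE.
Player I against (X, F): payoffs 20, 14 → best response Top.
Player I against (X, B): payoffs 18, 16 → best response Top.
Player I against (Y, F): payoffs 10, 19 → best response Bottom.
Player I against (Y, B): payoffs 5, 17 → best response Bottom.
Player II against (Top, F): payoffs 12, 6 → best response X.
Player II against (Top, B): payoffs 20, 3 → best response X.
Player II against (Bottom, F): payoffs 10, 2 → best response X.
Player II against (Bottom, B): payoffs 10, 2 → best response X.
Player III against (Top, X): payoffs 5, 17 → best response B.
Player III against (Top, Y): payoffs 17, 5 → best response F.
Player III against (Bottom, X): payoffs 3, 9 → best response B.
Player III against (Bottom, Y): payoffs 11, 20 → best response B.
Mutual best responses: (Top, X, B).

The unique pure-strategy Nash equilibrium is (Top, X, B).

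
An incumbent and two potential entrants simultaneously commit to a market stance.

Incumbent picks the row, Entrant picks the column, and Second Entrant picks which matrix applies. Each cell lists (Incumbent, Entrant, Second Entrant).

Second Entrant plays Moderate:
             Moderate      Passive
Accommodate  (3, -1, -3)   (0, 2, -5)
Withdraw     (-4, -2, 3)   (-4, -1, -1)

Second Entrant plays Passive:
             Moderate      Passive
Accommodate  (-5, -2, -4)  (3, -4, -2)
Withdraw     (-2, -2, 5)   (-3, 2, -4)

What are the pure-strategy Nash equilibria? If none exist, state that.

This game has no pure Nash equilibrium.

Check each profile: it is a Nash equilibrium iff no player can strictly gain by switching unilaterally.
(Accommodate, Moderate, Moderate): Entrant can switch to Passive (-1 → 2). Not NE.
(Accommodate, Moderate, Passive): Incumbent can switch to Withdraw (-5 → -2). Not NE.
(Accommodate, Passive, Moderate): Second Entrant can switch to Passive (-5 → -2). Not NE.
(Accommodate, Passive, Passive): Entrant can switch to Moderate (-4 → -2). Not NE.
(Withdraw, Moderate, Moderate): Incumbent can switch to Accommodate (-4 → 3). Not NE.
(Withdraw, Moderate, Passive): Entrant can switch to Passive (-2 → 2). Not NE.
(Withdraw, Passive, Moderate): Incumbent can switch to Accommodate (-4 → 0). Not NE.
(Withdraw, Passive, Passive): Incumbent can switch to Accommodate (-3 → 3). Not NE.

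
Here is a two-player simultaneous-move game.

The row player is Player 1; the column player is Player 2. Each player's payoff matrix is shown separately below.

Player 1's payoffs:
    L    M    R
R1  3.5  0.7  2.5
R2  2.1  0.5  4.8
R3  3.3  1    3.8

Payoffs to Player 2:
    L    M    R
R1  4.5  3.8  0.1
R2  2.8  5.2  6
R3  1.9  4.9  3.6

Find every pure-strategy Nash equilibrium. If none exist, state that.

(R1, L): Player 1 gets 3.5, best alternative 3.3; Player 2 gets 4.5, best alternative 3.8. No profitable deviation — NE.
(R1, M): Player 1 can switch to R3 (0.7 → 1). Not NE.
(R1, R): Player 1 can switch to R2 (2.5 → 4.8). Not NE.
(R2, L): Player 1 can switch to R1 (2.1 → 3.5). Not NE.
(R2, M): Player 1 can switch to R1 (0.5 → 0.7). Not NE.
(R2, R): Player 1 gets 4.8, best alternative 3.8; Player 2 gets 6, best alternative 5.2. No profitable deviation — NE.
(R3, L): Player 1 can switch to R1 (3.3 → 3.5). Not NE.
(R3, M): Player 1 gets 1, best alternative 0.7; Player 2 gets 4.9, best alternative 3.6. No profitable deviation — NE.
(R3, R): Player 1 can switch to R2 (3.8 → 4.8). Not NE.

The pure Nash equilibria are (R1, L); (R2, R); (R3, M).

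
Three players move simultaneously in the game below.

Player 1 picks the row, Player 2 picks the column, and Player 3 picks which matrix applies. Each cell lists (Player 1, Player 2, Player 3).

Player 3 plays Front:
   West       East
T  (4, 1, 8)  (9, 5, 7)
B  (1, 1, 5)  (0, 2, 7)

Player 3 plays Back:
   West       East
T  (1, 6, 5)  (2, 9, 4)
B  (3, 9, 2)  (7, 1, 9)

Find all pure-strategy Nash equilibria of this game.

(T, East, Front)

(T, West, Front): Player 2 can switch to East (1 → 5). Not NE.
(T, West, Back): Player 1 can switch to B (1 → 3). Not NE.
(T, East, Front): Player 1 gets 9, best alternative 0; Player 2 gets 5, best alternative 1; Player 3 gets 7, best alternative 4. No profitable deviation — NE.
(T, East, Back): Player 1 can switch to B (2 → 7). Not NE.
(B, West, Front): Player 1 can switch to T (1 → 4). Not NE.
(B, West, Back): Player 3 can switch to Front (2 → 5). Not NE.
(B, East, Front): Player 1 can switch to T (0 → 9). Not NE.
(B, East, Back): Player 2 can switch to West (1 → 9). Not NE.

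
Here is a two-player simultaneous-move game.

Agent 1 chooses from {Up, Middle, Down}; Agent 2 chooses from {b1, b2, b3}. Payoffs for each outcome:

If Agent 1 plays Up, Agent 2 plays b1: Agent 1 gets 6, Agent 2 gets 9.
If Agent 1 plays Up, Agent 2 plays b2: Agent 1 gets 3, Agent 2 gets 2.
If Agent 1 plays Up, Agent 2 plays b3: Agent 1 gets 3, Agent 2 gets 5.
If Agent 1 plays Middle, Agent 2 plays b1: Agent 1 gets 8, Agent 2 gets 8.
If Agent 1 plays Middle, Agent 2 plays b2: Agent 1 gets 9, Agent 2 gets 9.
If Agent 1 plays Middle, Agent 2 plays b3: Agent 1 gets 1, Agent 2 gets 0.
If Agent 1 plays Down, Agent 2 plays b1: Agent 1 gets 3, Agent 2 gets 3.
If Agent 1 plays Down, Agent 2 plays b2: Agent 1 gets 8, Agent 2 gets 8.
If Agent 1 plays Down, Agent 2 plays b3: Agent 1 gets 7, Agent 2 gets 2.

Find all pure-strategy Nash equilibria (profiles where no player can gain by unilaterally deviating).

Agent 1 against b1: payoffs 6, 8, 3 → best response Middle.
Agent 1 against b2: payoffs 3, 9, 8 → best response Middle.
Agent 1 against b3: payoffs 3, 1, 7 → best response Down.
Agent 2 against Up: payoffs 9, 2, 5 → best response b1.
Agent 2 against Middle: payoffs 8, 9, 0 → best response b2.
Agent 2 against Down: payoffs 3, 8, 2 → best response b2.
Mutual best responses: (Middle, b2).

The unique pure-strategy Nash equilibrium is (Middle, b2).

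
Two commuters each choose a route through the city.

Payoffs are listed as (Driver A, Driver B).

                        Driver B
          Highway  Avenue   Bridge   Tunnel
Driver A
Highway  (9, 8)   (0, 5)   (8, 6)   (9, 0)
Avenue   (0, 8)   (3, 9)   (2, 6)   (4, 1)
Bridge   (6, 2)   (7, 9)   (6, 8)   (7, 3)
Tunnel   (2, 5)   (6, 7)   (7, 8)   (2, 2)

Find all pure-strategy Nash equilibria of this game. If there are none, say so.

Pure-strategy Nash equilibria: (Highway, Highway); (Bridge, Avenue)

For each strategy profile, look for a profitable unilateral deviation.
(Highway, Highway): Driver A gets 9, best alternative 6; Driver B gets 8, best alternative 6. No profitable deviation — NE.
(Highway, Avenue): Driver A can switch to Avenue (0 → 3). Not NE.
(Highway, Bridge): Driver B can switch to Highway (6 → 8). Not NE.
(Highway, Tunnel): Driver B can switch to Highway (0 → 8). Not NE.
(Avenue, Highway): Driver A can switch to Highway (0 → 9). Not NE.
(Avenue, Avenue): Driver A can switch to Bridge (3 → 7). Not NE.
(Avenue, Bridge): Driver A can switch to Highway (2 → 8). Not NE.
(Bridge, Avenue): Driver A gets 7, best alternative 6; Driver B gets 9, best alternative 8. No profitable deviation — NE.
(The remaining 8 profiles each have a profitable deviation by the same check.)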